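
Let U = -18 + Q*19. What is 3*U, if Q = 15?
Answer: 801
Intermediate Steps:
U = 267 (U = -18 + 15*19 = -18 + 285 = 267)
3*U = 3*267 = 801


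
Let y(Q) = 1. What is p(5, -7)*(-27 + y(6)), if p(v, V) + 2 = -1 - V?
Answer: -104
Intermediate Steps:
p(v, V) = -3 - V (p(v, V) = -2 + (-1 - V) = -3 - V)
p(5, -7)*(-27 + y(6)) = (-3 - 1*(-7))*(-27 + 1) = (-3 + 7)*(-26) = 4*(-26) = -104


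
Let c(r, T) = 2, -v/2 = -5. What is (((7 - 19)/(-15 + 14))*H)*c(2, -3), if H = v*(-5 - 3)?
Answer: -1920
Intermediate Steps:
v = 10 (v = -2*(-5) = 10)
H = -80 (H = 10*(-5 - 3) = 10*(-8) = -80)
(((7 - 19)/(-15 + 14))*H)*c(2, -3) = (((7 - 19)/(-15 + 14))*(-80))*2 = (-12/(-1)*(-80))*2 = (-12*(-1)*(-80))*2 = (12*(-80))*2 = -960*2 = -1920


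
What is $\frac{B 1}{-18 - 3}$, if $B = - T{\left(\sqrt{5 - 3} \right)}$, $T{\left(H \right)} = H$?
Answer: $\frac{\sqrt{2}}{21} \approx 0.067343$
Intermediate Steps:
$B = - \sqrt{2}$ ($B = - \sqrt{5 - 3} = - \sqrt{2} \approx -1.4142$)
$\frac{B 1}{-18 - 3} = \frac{- \sqrt{2} \cdot 1}{-18 - 3} = \frac{\left(-1\right) \sqrt{2}}{-21} = - \sqrt{2} \left(- \frac{1}{21}\right) = \frac{\sqrt{2}}{21}$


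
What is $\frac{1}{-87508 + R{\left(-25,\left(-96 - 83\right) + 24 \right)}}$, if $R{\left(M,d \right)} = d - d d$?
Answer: $- \frac{1}{111688} \approx -8.9535 \cdot 10^{-6}$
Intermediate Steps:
$R{\left(M,d \right)} = d - d^{2}$
$\frac{1}{-87508 + R{\left(-25,\left(-96 - 83\right) + 24 \right)}} = \frac{1}{-87508 + \left(\left(-96 - 83\right) + 24\right) \left(1 - \left(\left(-96 - 83\right) + 24\right)\right)} = \frac{1}{-87508 + \left(-179 + 24\right) \left(1 - \left(-179 + 24\right)\right)} = \frac{1}{-87508 - 155 \left(1 - -155\right)} = \frac{1}{-87508 - 155 \left(1 + 155\right)} = \frac{1}{-87508 - 24180} = \frac{1}{-111688} = - \frac{1}{111688}$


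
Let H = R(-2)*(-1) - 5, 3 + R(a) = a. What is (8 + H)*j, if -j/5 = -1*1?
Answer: 40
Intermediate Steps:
R(a) = -3 + a
H = 0 (H = (-3 - 2)*(-1) - 5 = -5*(-1) - 5 = 5 - 5 = 0)
j = 5 (j = -(-5) = -5*(-1) = 5)
(8 + H)*j = (8 + 0)*5 = 8*5 = 40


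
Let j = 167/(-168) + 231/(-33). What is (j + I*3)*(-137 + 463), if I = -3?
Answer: -465365/84 ≈ -5540.1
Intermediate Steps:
j = -1343/168 (j = 167*(-1/168) + 231*(-1/33) = -167/168 - 7 = -1343/168 ≈ -7.9940)
(j + I*3)*(-137 + 463) = (-1343/168 - 3*3)*(-137 + 463) = (-1343/168 - 9)*326 = -2855/168*326 = -465365/84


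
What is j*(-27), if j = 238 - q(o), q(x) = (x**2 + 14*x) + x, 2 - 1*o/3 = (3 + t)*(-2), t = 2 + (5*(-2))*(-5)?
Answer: 3177846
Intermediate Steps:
t = 52 (t = 2 - 10*(-5) = 2 + 50 = 52)
o = 336 (o = 6 - 3*(3 + 52)*(-2) = 6 - 165*(-2) = 6 - 3*(-110) = 6 + 330 = 336)
q(x) = x**2 + 15*x
j = -117698 (j = 238 - 336*(15 + 336) = 238 - 336*351 = 238 - 1*117936 = 238 - 117936 = -117698)
j*(-27) = -117698*(-27) = 3177846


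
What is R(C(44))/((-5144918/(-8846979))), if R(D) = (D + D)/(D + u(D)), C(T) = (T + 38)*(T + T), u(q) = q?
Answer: 8846979/5144918 ≈ 1.7196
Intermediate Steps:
C(T) = 2*T*(38 + T) (C(T) = (38 + T)*(2*T) = 2*T*(38 + T))
R(D) = 1 (R(D) = (D + D)/(D + D) = (2*D)/((2*D)) = (2*D)*(1/(2*D)) = 1)
R(C(44))/((-5144918/(-8846979))) = 1/(-5144918/(-8846979)) = 1/(-5144918*(-1/8846979)) = 1/(5144918/8846979) = 1*(8846979/5144918) = 8846979/5144918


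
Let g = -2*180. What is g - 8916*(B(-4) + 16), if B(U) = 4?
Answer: -178680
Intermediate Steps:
g = -360
g - 8916*(B(-4) + 16) = -360 - 8916*(4 + 16) = -360 - 8916*20 = -360 - 1486*120 = -360 - 178320 = -178680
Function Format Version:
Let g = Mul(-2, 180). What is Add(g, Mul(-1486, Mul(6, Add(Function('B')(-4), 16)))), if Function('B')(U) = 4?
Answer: -178680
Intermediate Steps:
g = -360
Add(g, Mul(-1486, Mul(6, Add(Function('B')(-4), 16)))) = Add(-360, Mul(-1486, Mul(6, Add(4, 16)))) = Add(-360, Mul(-1486, Mul(6, 20))) = Add(-360, Mul(-1486, 120)) = Add(-360, -178320) = -178680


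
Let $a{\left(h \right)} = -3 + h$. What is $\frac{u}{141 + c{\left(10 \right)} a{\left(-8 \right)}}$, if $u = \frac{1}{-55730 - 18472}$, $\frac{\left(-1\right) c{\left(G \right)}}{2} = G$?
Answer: $- \frac{1}{26786922} \approx -3.7332 \cdot 10^{-8}$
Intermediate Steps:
$c{\left(G \right)} = - 2 G$
$u = - \frac{1}{74202}$ ($u = \frac{1}{-74202} = - \frac{1}{74202} \approx -1.3477 \cdot 10^{-5}$)
$\frac{u}{141 + c{\left(10 \right)} a{\left(-8 \right)}} = - \frac{1}{74202 \left(141 + \left(-2\right) 10 \left(-3 - 8\right)\right)} = - \frac{1}{74202 \left(141 - -220\right)} = - \frac{1}{74202 \left(141 + 220\right)} = - \frac{1}{74202 \cdot 361} = \left(- \frac{1}{74202}\right) \frac{1}{361} = - \frac{1}{26786922}$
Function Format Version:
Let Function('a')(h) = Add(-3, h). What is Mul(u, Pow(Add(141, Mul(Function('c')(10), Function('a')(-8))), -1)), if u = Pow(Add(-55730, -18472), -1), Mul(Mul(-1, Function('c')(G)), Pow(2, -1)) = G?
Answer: Rational(-1, 26786922) ≈ -3.7332e-8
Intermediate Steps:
Function('c')(G) = Mul(-2, G)
u = Rational(-1, 74202) (u = Pow(-74202, -1) = Rational(-1, 74202) ≈ -1.3477e-5)
Mul(u, Pow(Add(141, Mul(Function('c')(10), Function('a')(-8))), -1)) = Mul(Rational(-1, 74202), Pow(Add(141, Mul(Mul(-2, 10), Add(-3, -8))), -1)) = Mul(Rational(-1, 74202), Pow(Add(141, Mul(-20, -11)), -1)) = Mul(Rational(-1, 74202), Pow(Add(141, 220), -1)) = Mul(Rational(-1, 74202), Pow(361, -1)) = Mul(Rational(-1, 74202), Rational(1, 361)) = Rational(-1, 26786922)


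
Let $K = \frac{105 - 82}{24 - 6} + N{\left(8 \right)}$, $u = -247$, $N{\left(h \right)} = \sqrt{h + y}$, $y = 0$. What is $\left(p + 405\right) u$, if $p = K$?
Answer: $- \frac{1806311}{18} - 494 \sqrt{2} \approx -1.0105 \cdot 10^{5}$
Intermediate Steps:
$N{\left(h \right)} = \sqrt{h}$ ($N{\left(h \right)} = \sqrt{h + 0} = \sqrt{h}$)
$K = \frac{23}{18} + 2 \sqrt{2}$ ($K = \frac{105 - 82}{24 - 6} + \sqrt{8} = \frac{23}{18} + 2 \sqrt{2} \approx 4.1062$)
$p = \frac{23}{18} + 2 \sqrt{2} \approx 4.1062$
$\left(p + 405\right) u = \left(\left(\frac{23}{18} + 2 \sqrt{2}\right) + 405\right) \left(-247\right) = \left(\frac{7313}{18} + 2 \sqrt{2}\right) \left(-247\right) = - \frac{1806311}{18} - 494 \sqrt{2}$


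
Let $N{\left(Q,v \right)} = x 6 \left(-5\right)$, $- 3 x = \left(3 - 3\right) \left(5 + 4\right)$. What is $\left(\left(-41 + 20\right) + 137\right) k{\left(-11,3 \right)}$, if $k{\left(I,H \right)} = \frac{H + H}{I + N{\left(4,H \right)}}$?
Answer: $- \frac{696}{11} \approx -63.273$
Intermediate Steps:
$x = 0$ ($x = - \frac{\left(3 - 3\right) \left(5 + 4\right)}{3} = - \frac{0 \cdot 9}{3} = \left(- \frac{1}{3}\right) 0 = 0$)
$N{\left(Q,v \right)} = 0$ ($N{\left(Q,v \right)} = 0 \cdot 6 \left(-5\right) = 0 \left(-30\right) = 0$)
$k{\left(I,H \right)} = \frac{2 H}{I}$ ($k{\left(I,H \right)} = \frac{H + H}{I + 0} = \frac{2 H}{I}$)
$\left(\left(-41 + 20\right) + 137\right) k{\left(-11,3 \right)} = \left(\left(-41 + 20\right) + 137\right) 2 \cdot 3 \frac{1}{-11} = \left(-21 + 137\right) 2 \cdot 3 \left(- \frac{1}{11}\right) = 116 \left(- \frac{6}{11}\right) = - \frac{696}{11}$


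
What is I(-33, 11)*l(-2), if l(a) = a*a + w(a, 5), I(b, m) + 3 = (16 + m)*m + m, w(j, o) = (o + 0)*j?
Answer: -1830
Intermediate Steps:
w(j, o) = j*o (w(j, o) = o*j = j*o)
I(b, m) = -3 + m + m*(16 + m) (I(b, m) = -3 + ((16 + m)*m + m) = -3 + (m*(16 + m) + m) = -3 + (m + m*(16 + m)) = -3 + m + m*(16 + m))
l(a) = a² + 5*a (l(a) = a*a + a*5 = a² + 5*a)
I(-33, 11)*l(-2) = (-3 + 11² + 17*11)*(-2*(5 - 2)) = (-3 + 121 + 187)*(-2*3) = 305*(-6) = -1830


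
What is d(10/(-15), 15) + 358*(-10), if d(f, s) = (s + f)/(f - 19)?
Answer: -211263/59 ≈ -3580.7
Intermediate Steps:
d(f, s) = (f + s)/(-19 + f)
d(10/(-15), 15) + 358*(-10) = (10/(-15) + 15)/(-19 + 10/(-15)) + 358*(-10) = (10*(-1/15) + 15)/(-19 + 10*(-1/15)) - 3580 = (-⅔ + 15)/(-19 - ⅔) - 3580 = (43/3)/(-59/3) - 3580 = -3/59*43/3 - 3580 = -43/59 - 3580 = -211263/59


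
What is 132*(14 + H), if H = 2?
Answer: 2112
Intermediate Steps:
132*(14 + H) = 132*(14 + 2) = 132*16 = 2112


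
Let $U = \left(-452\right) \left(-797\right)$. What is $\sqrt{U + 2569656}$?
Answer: $10 \sqrt{29299} \approx 1711.7$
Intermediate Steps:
$U = 360244$
$\sqrt{U + 2569656} = \sqrt{360244 + 2569656} = \sqrt{2929900} = 10 \sqrt{29299}$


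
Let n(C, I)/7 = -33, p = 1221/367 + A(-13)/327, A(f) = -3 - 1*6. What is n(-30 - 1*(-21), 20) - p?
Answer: -9372681/40003 ≈ -234.30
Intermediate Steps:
A(f) = -9 (A(f) = -3 - 6 = -9)
p = 131988/40003 (p = 1221/367 - 9/327 = 1221*(1/367) - 9*1/327 = 1221/367 - 3/109 = 131988/40003 ≈ 3.2995)
n(C, I) = -231 (n(C, I) = 7*(-33) = -231)
n(-30 - 1*(-21), 20) - p = -231 - 1*131988/40003 = -231 - 131988/40003 = -9372681/40003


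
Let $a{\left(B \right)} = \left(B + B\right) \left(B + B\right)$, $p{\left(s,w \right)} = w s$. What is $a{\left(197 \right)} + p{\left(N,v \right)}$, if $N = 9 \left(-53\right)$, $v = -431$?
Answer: $360823$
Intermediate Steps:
$N = -477$
$p{\left(s,w \right)} = s w$
$a{\left(B \right)} = 4 B^{2}$ ($a{\left(B \right)} = 2 B 2 B = 4 B^{2}$)
$a{\left(197 \right)} + p{\left(N,v \right)} = 4 \cdot 197^{2} - -205587 = 4 \cdot 38809 + 205587 = 155236 + 205587 = 360823$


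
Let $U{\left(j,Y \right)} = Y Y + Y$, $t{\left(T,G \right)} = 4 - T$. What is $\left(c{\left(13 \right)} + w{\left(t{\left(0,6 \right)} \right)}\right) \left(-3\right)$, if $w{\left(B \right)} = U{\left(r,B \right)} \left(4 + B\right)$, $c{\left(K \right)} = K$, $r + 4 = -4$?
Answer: $-519$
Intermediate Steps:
$r = -8$ ($r = -4 - 4 = -8$)
$U{\left(j,Y \right)} = Y + Y^{2}$ ($U{\left(j,Y \right)} = Y^{2} + Y = Y + Y^{2}$)
$w{\left(B \right)} = B \left(1 + B\right) \left(4 + B\right)$
$\left(c{\left(13 \right)} + w{\left(t{\left(0,6 \right)} \right)}\right) \left(-3\right) = \left(13 + \left(4 - 0\right) \left(1 + \left(4 - 0\right)\right) \left(4 + \left(4 - 0\right)\right)\right) \left(-3\right) = \left(13 + \left(4 + 0\right) \left(1 + \left(4 + 0\right)\right) \left(4 + \left(4 + 0\right)\right)\right) \left(-3\right) = \left(13 + 4 \left(1 + 4\right) \left(4 + 4\right)\right) \left(-3\right) = \left(13 + 4 \cdot 5 \cdot 8\right) \left(-3\right) = \left(13 + 160\right) \left(-3\right) = 173 \left(-3\right) = -519$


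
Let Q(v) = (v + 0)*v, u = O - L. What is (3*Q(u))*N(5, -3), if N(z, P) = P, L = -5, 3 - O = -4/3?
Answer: -784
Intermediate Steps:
O = 13/3 (O = 3 - (-4)/3 = 3 - 1*(-4/3) = 3 + 4/3 = 13/3 ≈ 4.3333)
u = 28/3 (u = 13/3 - 1*(-5) = 13/3 + 5 = 28/3 ≈ 9.3333)
Q(v) = v**2 (Q(v) = v*v = v**2)
(3*Q(u))*N(5, -3) = (3*(28/3)**2)*(-3) = (3*(784/9))*(-3) = (784/3)*(-3) = -784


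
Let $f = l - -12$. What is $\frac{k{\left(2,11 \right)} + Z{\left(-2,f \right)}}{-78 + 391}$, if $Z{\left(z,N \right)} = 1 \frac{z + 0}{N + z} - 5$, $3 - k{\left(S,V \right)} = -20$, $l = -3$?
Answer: $\frac{124}{2191} \approx 0.056595$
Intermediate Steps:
$f = 9$ ($f = -3 - -12 = -3 + 12 = 9$)
$k{\left(S,V \right)} = 23$ ($k{\left(S,V \right)} = 3 - -20 = 3 + 20 = 23$)
$Z{\left(z,N \right)} = -5 + \frac{z}{N + z}$ ($Z{\left(z,N \right)} = 1 \frac{z}{N + z} - 5 = \frac{z}{N + z} - 5 = -5 + \frac{z}{N + z}$)
$\frac{k{\left(2,11 \right)} + Z{\left(-2,f \right)}}{-78 + 391} = \frac{23 + \frac{\left(-5\right) 9 - -8}{9 - 2}}{-78 + 391} = \frac{23 + \frac{-45 + 8}{7}}{313} = \left(23 + \frac{1}{7} \left(-37\right)\right) \frac{1}{313} = \left(23 - \frac{37}{7}\right) \frac{1}{313} = \frac{124}{7} \cdot \frac{1}{313} = \frac{124}{2191}$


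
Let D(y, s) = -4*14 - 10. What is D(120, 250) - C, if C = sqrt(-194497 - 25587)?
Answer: -66 - 2*I*sqrt(55021) ≈ -66.0 - 469.13*I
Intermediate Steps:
D(y, s) = -66 (D(y, s) = -56 - 10 = -66)
C = 2*I*sqrt(55021) (C = sqrt(-220084) = 2*I*sqrt(55021) ≈ 469.13*I)
D(120, 250) - C = -66 - 2*I*sqrt(55021)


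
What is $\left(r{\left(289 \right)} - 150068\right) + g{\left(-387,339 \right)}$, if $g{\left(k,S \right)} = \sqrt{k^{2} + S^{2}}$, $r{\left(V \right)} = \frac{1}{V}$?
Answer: $- \frac{43369651}{289} + 3 \sqrt{29410} \approx -1.4955 \cdot 10^{5}$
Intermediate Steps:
$g{\left(k,S \right)} = \sqrt{S^{2} + k^{2}}$
$\left(r{\left(289 \right)} - 150068\right) + g{\left(-387,339 \right)} = \left(\frac{1}{289} - 150068\right) + \sqrt{339^{2} + \left(-387\right)^{2}} = \left(\frac{1}{289} - 150068\right) + \sqrt{114921 + 149769} = - \frac{43369651}{289} + \sqrt{264690} = - \frac{43369651}{289} + 3 \sqrt{29410}$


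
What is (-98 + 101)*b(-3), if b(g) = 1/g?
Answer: -1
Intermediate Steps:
(-98 + 101)*b(-3) = (-98 + 101)/(-3) = 3*(-⅓) = -1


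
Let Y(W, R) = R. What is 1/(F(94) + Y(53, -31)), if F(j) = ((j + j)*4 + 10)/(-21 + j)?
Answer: -73/1501 ≈ -0.048634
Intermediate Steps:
F(j) = (10 + 8*j)/(-21 + j) (F(j) = ((2*j)*4 + 10)/(-21 + j) = (8*j + 10)/(-21 + j) = (10 + 8*j)/(-21 + j))
1/(F(94) + Y(53, -31)) = 1/(2*(5 + 4*94)/(-21 + 94) - 31) = 1/(2*(5 + 376)/73 - 31) = 1/(2*(1/73)*381 - 31) = 1/(762/73 - 31) = 1/(-1501/73) = -73/1501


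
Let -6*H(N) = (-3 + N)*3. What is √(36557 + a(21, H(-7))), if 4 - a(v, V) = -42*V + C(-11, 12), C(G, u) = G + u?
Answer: √36770 ≈ 191.76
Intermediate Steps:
H(N) = 3/2 - N/2 (H(N) = -(-3 + N)*3/6 = -(-9 + 3*N)/6 = 3/2 - N/2)
a(v, V) = 3 + 42*V (a(v, V) = 4 - (-42*V + (-11 + 12)) = 4 - (-42*V + 1) = 4 - (1 - 42*V) = 4 + (-1 + 42*V) = 3 + 42*V)
√(36557 + a(21, H(-7))) = √(36557 + (3 + 42*(3/2 - ½*(-7)))) = √(36557 + (3 + 42*(3/2 + 7/2))) = √(36557 + (3 + 42*5)) = √(36557 + (3 + 210)) = √(36557 + 213) = √36770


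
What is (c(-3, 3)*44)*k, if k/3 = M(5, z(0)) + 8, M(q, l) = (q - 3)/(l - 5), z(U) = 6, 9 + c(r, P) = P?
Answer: -7920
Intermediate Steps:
c(r, P) = -9 + P
M(q, l) = (-3 + q)/(-5 + l)
k = 30 (k = 3*((-3 + 5)/(-5 + 6) + 8) = 3*(2/1 + 8) = 3*(1*2 + 8) = 3*(2 + 8) = 3*10 = 30)
(c(-3, 3)*44)*k = ((-9 + 3)*44)*30 = -6*44*30 = -264*30 = -7920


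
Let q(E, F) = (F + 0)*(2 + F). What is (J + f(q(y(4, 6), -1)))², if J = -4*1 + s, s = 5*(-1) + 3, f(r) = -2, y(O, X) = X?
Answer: 64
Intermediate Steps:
q(E, F) = F*(2 + F)
s = -2 (s = -5 + 3 = -2)
J = -6 (J = -4*1 - 2 = -4 - 2 = -6)
(J + f(q(y(4, 6), -1)))² = (-6 - 2)² = (-8)² = 64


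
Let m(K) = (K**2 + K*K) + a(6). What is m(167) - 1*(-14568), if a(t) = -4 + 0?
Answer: 70342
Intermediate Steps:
a(t) = -4
m(K) = -4 + 2*K**2 (m(K) = (K**2 + K*K) - 4 = (K**2 + K**2) - 4 = 2*K**2 - 4 = -4 + 2*K**2)
m(167) - 1*(-14568) = (-4 + 2*167**2) - 1*(-14568) = (-4 + 2*27889) + 14568 = (-4 + 55778) + 14568 = 55774 + 14568 = 70342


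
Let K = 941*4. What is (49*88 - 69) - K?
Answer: 479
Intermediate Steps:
K = 3764
(49*88 - 69) - K = (49*88 - 69) - 1*3764 = (4312 - 69) - 3764 = 4243 - 3764 = 479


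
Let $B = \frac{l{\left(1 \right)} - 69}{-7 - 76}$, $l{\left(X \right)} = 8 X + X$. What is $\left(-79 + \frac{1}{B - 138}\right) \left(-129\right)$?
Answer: $\frac{38708987}{3798} \approx 10192.0$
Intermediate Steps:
$l{\left(X \right)} = 9 X$
$B = \frac{60}{83}$ ($B = \frac{9 \cdot 1 - 69}{-7 - 76} = \frac{9 - 69}{-83} = \left(-60\right) \left(- \frac{1}{83}\right) = \frac{60}{83} \approx 0.72289$)
$\left(-79 + \frac{1}{B - 138}\right) \left(-129\right) = \left(-79 + \frac{1}{\frac{60}{83} - 138}\right) \left(-129\right) = \left(-79 + \frac{1}{- \frac{11394}{83}}\right) \left(-129\right) = \left(-79 - \frac{83}{11394}\right) \left(-129\right) = \left(- \frac{900209}{11394}\right) \left(-129\right) = \frac{38708987}{3798}$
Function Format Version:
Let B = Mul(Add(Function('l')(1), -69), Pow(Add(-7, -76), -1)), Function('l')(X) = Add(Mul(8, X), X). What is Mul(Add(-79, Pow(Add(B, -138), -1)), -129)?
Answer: Rational(38708987, 3798) ≈ 10192.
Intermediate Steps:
Function('l')(X) = Mul(9, X)
B = Rational(60, 83) (B = Mul(Add(Mul(9, 1), -69), Pow(Add(-7, -76), -1)) = Mul(Add(9, -69), Pow(-83, -1)) = Mul(-60, Rational(-1, 83)) = Rational(60, 83) ≈ 0.72289)
Mul(Add(-79, Pow(Add(B, -138), -1)), -129) = Mul(Add(-79, Pow(Add(Rational(60, 83), -138), -1)), -129) = Mul(Add(-79, Pow(Rational(-11394, 83), -1)), -129) = Mul(Add(-79, Rational(-83, 11394)), -129) = Mul(Rational(-900209, 11394), -129) = Rational(38708987, 3798)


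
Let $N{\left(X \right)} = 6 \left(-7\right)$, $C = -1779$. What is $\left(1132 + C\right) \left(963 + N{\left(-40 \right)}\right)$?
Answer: $-595887$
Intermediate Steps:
$N{\left(X \right)} = -42$
$\left(1132 + C\right) \left(963 + N{\left(-40 \right)}\right) = \left(1132 - 1779\right) \left(963 - 42\right) = \left(-647\right) 921 = -595887$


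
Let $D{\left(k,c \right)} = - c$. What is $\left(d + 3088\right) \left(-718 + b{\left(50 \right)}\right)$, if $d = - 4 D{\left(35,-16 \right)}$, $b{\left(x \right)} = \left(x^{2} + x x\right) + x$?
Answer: $13099968$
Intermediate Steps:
$b{\left(x \right)} = x + 2 x^{2}$ ($b{\left(x \right)} = \left(x^{2} + x^{2}\right) + x = 2 x^{2} + x = x + 2 x^{2}$)
$d = -64$ ($d = - 4 \left(\left(-1\right) \left(-16\right)\right) = \left(-4\right) 16 = -64$)
$\left(d + 3088\right) \left(-718 + b{\left(50 \right)}\right) = \left(-64 + 3088\right) \left(-718 + 50 \left(1 + 2 \cdot 50\right)\right) = 3024 \left(-718 + 50 \left(1 + 100\right)\right) = 3024 \left(-718 + 50 \cdot 101\right) = 3024 \left(-718 + 5050\right) = 3024 \cdot 4332 = 13099968$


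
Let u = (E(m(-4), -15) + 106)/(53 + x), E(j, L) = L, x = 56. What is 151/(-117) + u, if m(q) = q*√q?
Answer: -5812/12753 ≈ -0.45574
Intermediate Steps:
m(q) = q^(3/2)
u = 91/109 (u = (-15 + 106)/(53 + 56) = 91/109 ≈ 0.83486)
151/(-117) + u = 151/(-117) + 91/109 = 151*(-1/117) + 91/109 = -151/117 + 91/109 = -5812/12753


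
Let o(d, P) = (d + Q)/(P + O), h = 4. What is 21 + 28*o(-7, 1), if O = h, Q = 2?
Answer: -7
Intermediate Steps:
O = 4
o(d, P) = (2 + d)/(4 + P) (o(d, P) = (d + 2)/(P + 4) = (2 + d)/(4 + P))
21 + 28*o(-7, 1) = 21 + 28*((2 - 7)/(4 + 1)) = 21 + 28*(-5/5) = 21 + 28*((⅕)*(-5)) = 21 + 28*(-1) = 21 - 28 = -7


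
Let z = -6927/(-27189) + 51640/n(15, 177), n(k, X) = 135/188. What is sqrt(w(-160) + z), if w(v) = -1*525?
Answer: 5*sqrt(234549032214)/9063 ≈ 267.19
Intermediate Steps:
n(k, X) = 135/188 (n(k, X) = 135*(1/188) = 135/188)
w(v) = -525
z = 1955262575/27189 (z = -6927/(-27189) + 51640/(135/188) = -6927*(-1/27189) + 51640*(188/135) = 2309/9063 + 1941664/27 = 1955262575/27189 ≈ 71914.)
sqrt(w(-160) + z) = sqrt(-525 + 1955262575/27189) = sqrt(1940988350/27189) = 5*sqrt(234549032214)/9063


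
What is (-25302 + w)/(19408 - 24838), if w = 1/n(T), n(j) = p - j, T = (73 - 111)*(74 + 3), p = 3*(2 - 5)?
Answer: 73805933/15839310 ≈ 4.6597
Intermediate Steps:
p = -9 (p = 3*(-3) = -9)
T = -2926 (T = -38*77 = -2926)
n(j) = -9 - j
w = 1/2917 (w = 1/(-9 - 1*(-2926)) = 1/(-9 + 2926) = 1/2917 ≈ 0.00034282)
(-25302 + w)/(19408 - 24838) = (-25302 + 1/2917)/(19408 - 24838) = -73805933/2917/(-5430) = -73805933/2917*(-1/5430) = 73805933/15839310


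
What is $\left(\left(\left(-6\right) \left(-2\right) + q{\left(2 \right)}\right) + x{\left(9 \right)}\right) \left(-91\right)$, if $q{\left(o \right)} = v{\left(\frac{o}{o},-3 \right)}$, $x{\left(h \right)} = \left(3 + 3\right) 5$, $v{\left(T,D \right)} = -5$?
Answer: $-3367$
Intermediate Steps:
$x{\left(h \right)} = 30$ ($x{\left(h \right)} = 6 \cdot 5 = 30$)
$q{\left(o \right)} = -5$
$\left(\left(\left(-6\right) \left(-2\right) + q{\left(2 \right)}\right) + x{\left(9 \right)}\right) \left(-91\right) = \left(\left(\left(-6\right) \left(-2\right) - 5\right) + 30\right) \left(-91\right) = \left(\left(12 - 5\right) + 30\right) \left(-91\right) = \left(7 + 30\right) \left(-91\right) = 37 \left(-91\right) = -3367$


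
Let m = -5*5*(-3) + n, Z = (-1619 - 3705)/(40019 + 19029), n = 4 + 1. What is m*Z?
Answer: -440/61 ≈ -7.2131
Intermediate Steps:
n = 5
Z = -11/122 (Z = -5324/59048 = -5324*1/59048 = -11/122 ≈ -0.090164)
m = 80 (m = -5*5*(-3) + 5 = -25*(-3) + 5 = 75 + 5 = 80)
m*Z = 80*(-11/122) = -440/61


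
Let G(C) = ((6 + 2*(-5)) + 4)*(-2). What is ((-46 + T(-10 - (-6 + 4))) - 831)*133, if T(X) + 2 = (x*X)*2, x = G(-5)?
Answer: -116907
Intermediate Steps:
G(C) = 0 (G(C) = ((6 - 10) + 4)*(-2) = (-4 + 4)*(-2) = 0*(-2) = 0)
x = 0
T(X) = -2 (T(X) = -2 + (0*X)*2 = -2 + 0*2 = -2 + 0 = -2)
((-46 + T(-10 - (-6 + 4))) - 831)*133 = ((-46 - 2) - 831)*133 = (-48 - 831)*133 = -879*133 = -116907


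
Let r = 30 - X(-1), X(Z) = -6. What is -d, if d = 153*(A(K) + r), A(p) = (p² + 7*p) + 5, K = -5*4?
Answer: -46053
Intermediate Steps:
K = -20
r = 36 (r = 30 - 1*(-6) = 30 + 6 = 36)
A(p) = 5 + p² + 7*p
d = 46053 (d = 153*((5 + (-20)² + 7*(-20)) + 36) = 153*((5 + 400 - 140) + 36) = 153*(265 + 36) = 153*301 = 46053)
-d = -1*46053 = -46053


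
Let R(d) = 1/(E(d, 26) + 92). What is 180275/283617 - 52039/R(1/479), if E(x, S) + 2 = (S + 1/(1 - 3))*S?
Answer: -11113636052164/283617 ≈ -3.9185e+7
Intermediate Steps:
E(x, S) = -2 + S*(-½ + S) (E(x, S) = -2 + (S + 1/(1 - 3))*S = -2 + (S + 1/(-2))*S = -2 + (S - ½)*S = -2 + (-½ + S)*S = -2 + S*(-½ + S))
R(d) = 1/753 (R(d) = 1/((-2 + 26² - ½*26) + 92) = 1/((-2 + 676 - 13) + 92) = 1/(661 + 92) = 1/753)
180275/283617 - 52039/R(1/479) = 180275/283617 - 52039/1/753 = 180275*(1/283617) - 52039*753 = 180275/283617 - 39185367 = -11113636052164/283617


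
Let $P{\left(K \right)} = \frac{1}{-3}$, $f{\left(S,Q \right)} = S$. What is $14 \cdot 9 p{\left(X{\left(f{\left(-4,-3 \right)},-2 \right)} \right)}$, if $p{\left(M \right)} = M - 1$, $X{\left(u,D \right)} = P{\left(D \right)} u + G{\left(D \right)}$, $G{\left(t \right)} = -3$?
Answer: $-336$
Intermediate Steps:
$P{\left(K \right)} = - \frac{1}{3}$
$X{\left(u,D \right)} = -3 - \frac{u}{3}$ ($X{\left(u,D \right)} = - \frac{u}{3} - 3 = -3 - \frac{u}{3}$)
$p{\left(M \right)} = -1 + M$
$14 \cdot 9 p{\left(X{\left(f{\left(-4,-3 \right)},-2 \right)} \right)} = 14 \cdot 9 \left(-1 - \frac{5}{3}\right) = 126 \left(-1 + \left(-3 + \frac{4}{3}\right)\right) = 126 \left(-1 - \frac{5}{3}\right) = 126 \left(- \frac{8}{3}\right) = -336$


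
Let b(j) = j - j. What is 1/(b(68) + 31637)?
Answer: 1/31637 ≈ 3.1609e-5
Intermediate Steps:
b(j) = 0
1/(b(68) + 31637) = 1/(0 + 31637) = 1/31637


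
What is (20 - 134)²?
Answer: 12996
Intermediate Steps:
(20 - 134)² = (-114)² = 12996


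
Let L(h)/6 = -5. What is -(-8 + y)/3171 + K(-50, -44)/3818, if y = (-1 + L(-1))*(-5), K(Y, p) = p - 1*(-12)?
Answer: -15779/288259 ≈ -0.054739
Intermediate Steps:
K(Y, p) = 12 + p (K(Y, p) = p + 12 = 12 + p)
L(h) = -30 (L(h) = 6*(-5) = -30)
y = 155 (y = (-1 - 30)*(-5) = -31*(-5) = 155)
-(-8 + y)/3171 + K(-50, -44)/3818 = -(-8 + 155)/3171 + (12 - 44)/3818 = -1*147*(1/3171) - 32*1/3818 = -147*1/3171 - 16/1909 = -7/151 - 16/1909 = -15779/288259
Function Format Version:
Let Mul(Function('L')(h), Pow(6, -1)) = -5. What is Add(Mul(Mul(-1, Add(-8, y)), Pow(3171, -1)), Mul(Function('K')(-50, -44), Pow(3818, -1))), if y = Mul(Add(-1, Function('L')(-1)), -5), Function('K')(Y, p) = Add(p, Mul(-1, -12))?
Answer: Rational(-15779, 288259) ≈ -0.054739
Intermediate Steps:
Function('K')(Y, p) = Add(12, p) (Function('K')(Y, p) = Add(p, 12) = Add(12, p))
Function('L')(h) = -30 (Function('L')(h) = Mul(6, -5) = -30)
y = 155 (y = Mul(Add(-1, -30), -5) = Mul(-31, -5) = 155)
Add(Mul(Mul(-1, Add(-8, y)), Pow(3171, -1)), Mul(Function('K')(-50, -44), Pow(3818, -1))) = Add(Mul(Mul(-1, Add(-8, 155)), Pow(3171, -1)), Mul(Add(12, -44), Pow(3818, -1))) = Add(Mul(Mul(-1, 147), Rational(1, 3171)), Mul(-32, Rational(1, 3818))) = Add(Mul(-147, Rational(1, 3171)), Rational(-16, 1909)) = Add(Rational(-7, 151), Rational(-16, 1909)) = Rational(-15779, 288259)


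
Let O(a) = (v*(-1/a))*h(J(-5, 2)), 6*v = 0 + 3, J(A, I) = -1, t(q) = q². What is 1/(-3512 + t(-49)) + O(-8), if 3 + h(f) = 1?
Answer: -1119/8888 ≈ -0.12590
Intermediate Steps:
h(f) = -2 (h(f) = -3 + 1 = -2)
v = ½ (v = (0 + 3)/6 = (⅙)*3 = ½ ≈ 0.50000)
O(a) = 1/a (O(a) = ((-1/a)/2)*(-2) = -1/(2*a)*(-2) = 1/a)
1/(-3512 + t(-49)) + O(-8) = 1/(-3512 + (-49)²) + 1/(-8) = 1/(-3512 + 2401) - ⅛ = 1/(-1111) - ⅛ = -1/1111 - ⅛ = -1119/8888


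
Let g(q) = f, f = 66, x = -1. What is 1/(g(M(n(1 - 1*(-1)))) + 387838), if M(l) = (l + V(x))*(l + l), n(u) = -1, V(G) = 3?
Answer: 1/387904 ≈ 2.5780e-6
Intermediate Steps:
M(l) = 2*l*(3 + l) (M(l) = (l + 3)*(l + l) = (3 + l)*(2*l) = 2*l*(3 + l))
g(q) = 66
1/(g(M(n(1 - 1*(-1)))) + 387838) = 1/(66 + 387838) = 1/387904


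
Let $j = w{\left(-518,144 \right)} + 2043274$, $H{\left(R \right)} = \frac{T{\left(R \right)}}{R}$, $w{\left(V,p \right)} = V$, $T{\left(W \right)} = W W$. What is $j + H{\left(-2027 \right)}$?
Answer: $2040729$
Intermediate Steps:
$T{\left(W \right)} = W^{2}$
$H{\left(R \right)} = R$ ($H{\left(R \right)} = \frac{R^{2}}{R} = R$)
$j = 2042756$ ($j = -518 + 2043274 = 2042756$)
$j + H{\left(-2027 \right)} = 2042756 - 2027 = 2040729$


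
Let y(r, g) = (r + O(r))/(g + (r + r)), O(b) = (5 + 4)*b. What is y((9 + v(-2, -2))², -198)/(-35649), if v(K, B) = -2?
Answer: 49/356490 ≈ 0.00013745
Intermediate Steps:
O(b) = 9*b
y(r, g) = 10*r/(g + 2*r) (y(r, g) = (r + 9*r)/(g + (r + r)) = (10*r)/(g + 2*r) = 10*r/(g + 2*r))
y((9 + v(-2, -2))², -198)/(-35649) = (10*(9 - 2)²/(-198 + 2*(9 - 2)²))/(-35649) = (10*7²/(-198 + 2*7²))*(-1/35649) = (10*49/(-198 + 2*49))*(-1/35649) = (10*49/(-198 + 98))*(-1/35649) = (10*49/(-100))*(-1/35649) = (10*49*(-1/100))*(-1/35649) = -49/10*(-1/35649) = 49/356490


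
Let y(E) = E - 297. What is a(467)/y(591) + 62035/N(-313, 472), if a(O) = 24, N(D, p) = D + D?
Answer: -3037211/30674 ≈ -99.016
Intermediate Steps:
y(E) = -297 + E
N(D, p) = 2*D
a(467)/y(591) + 62035/N(-313, 472) = 24/(-297 + 591) + 62035/((2*(-313))) = 24/294 + 62035/(-626) = 24*(1/294) + 62035*(-1/626) = 4/49 - 62035/626 = -3037211/30674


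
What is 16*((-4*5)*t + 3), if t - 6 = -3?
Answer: -912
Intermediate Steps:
t = 3 (t = 6 - 3 = 3)
16*((-4*5)*t + 3) = 16*(-4*5*3 + 3) = 16*(-20*3 + 3) = 16*(-60 + 3) = 16*(-57) = -912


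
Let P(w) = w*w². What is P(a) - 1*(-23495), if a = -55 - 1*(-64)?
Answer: 24224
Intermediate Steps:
a = 9 (a = -55 + 64 = 9)
P(w) = w³
P(a) - 1*(-23495) = 9³ - 1*(-23495) = 729 + 23495 = 24224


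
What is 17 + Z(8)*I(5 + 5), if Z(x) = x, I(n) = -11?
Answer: -71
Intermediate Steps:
17 + Z(8)*I(5 + 5) = 17 + 8*(-11) = 17 - 88 = -71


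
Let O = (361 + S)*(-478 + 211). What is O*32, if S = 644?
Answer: -8586720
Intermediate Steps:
O = -268335 (O = (361 + 644)*(-478 + 211) = 1005*(-267) = -268335)
O*32 = -268335*32 = -8586720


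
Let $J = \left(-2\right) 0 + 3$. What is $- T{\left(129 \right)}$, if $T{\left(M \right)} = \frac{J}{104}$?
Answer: $- \frac{3}{104} \approx -0.028846$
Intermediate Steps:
$J = 3$ ($J = 0 + 3 = 3$)
$T{\left(M \right)} = \frac{3}{104}$
$- T{\left(129 \right)} = \left(-1\right) \frac{3}{104} = - \frac{3}{104}$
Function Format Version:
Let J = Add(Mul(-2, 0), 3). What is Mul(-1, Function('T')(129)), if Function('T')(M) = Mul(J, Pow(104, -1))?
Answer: Rational(-3, 104) ≈ -0.028846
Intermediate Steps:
J = 3 (J = Add(0, 3) = 3)
Function('T')(M) = Rational(3, 104) (Function('T')(M) = Mul(3, Pow(104, -1)) = Mul(3, Rational(1, 104)) = Rational(3, 104))
Mul(-1, Function('T')(129)) = Mul(-1, Rational(3, 104)) = Rational(-3, 104)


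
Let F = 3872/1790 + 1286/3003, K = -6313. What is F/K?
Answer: -6964778/16967355405 ≈ -0.00041048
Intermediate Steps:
F = 6964778/2687685 (F = 3872*(1/1790) + 1286*(1/3003) = 1936/895 + 1286/3003 = 6964778/2687685 ≈ 2.5914)
F/K = (6964778/2687685)/(-6313) = (6964778/2687685)*(-1/6313) = -6964778/16967355405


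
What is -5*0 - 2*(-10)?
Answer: 20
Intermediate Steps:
-5*0 - 2*(-10) = 0 + 20 = 20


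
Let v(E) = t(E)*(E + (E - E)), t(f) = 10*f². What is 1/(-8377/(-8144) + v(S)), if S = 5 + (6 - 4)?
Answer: 8144/27942297 ≈ 0.00029146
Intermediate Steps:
S = 7 (S = 5 + 2 = 7)
v(E) = 10*E³ (v(E) = (10*E²)*(E + (E - E)) = (10*E²)*(E + 0) = (10*E²)*E = 10*E³)
1/(-8377/(-8144) + v(S)) = 1/(-8377/(-8144) + 10*7³) = 1/(-8377*(-1/8144) + 10*343) = 1/(8377/8144 + 3430) = 1/(27942297/8144) = 8144/27942297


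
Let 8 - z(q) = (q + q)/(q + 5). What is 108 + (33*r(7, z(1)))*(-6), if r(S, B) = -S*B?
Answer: 10734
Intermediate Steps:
z(q) = 8 - 2*q/(5 + q) (z(q) = 8 - (q + q)/(q + 5) = 8 - 2*q/(5 + q))
r(S, B) = -B*S
108 + (33*r(7, z(1)))*(-6) = 108 + (33*(-1*2*(20 + 3*1)/(5 + 1)*7))*(-6) = 108 + (33*(-1*2*(20 + 3)/6*7))*(-6) = 108 + (33*(-1*2*(1/6)*23*7))*(-6) = 108 + (33*(-1*23/3*7))*(-6) = 108 + (33*(-161/3))*(-6) = 108 - 1771*(-6) = 108 + 10626 = 10734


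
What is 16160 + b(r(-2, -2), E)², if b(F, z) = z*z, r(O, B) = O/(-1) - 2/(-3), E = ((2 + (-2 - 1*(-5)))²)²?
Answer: 152587906785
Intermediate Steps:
E = 625 (E = ((2 + (-2 + 5))²)² = ((2 + 3)²)² = (5²)² = 25² = 625)
r(O, B) = ⅔ - O (r(O, B) = O*(-1) - 2*(-⅓) = -O + ⅔ = ⅔ - O)
b(F, z) = z²
16160 + b(r(-2, -2), E)² = 16160 + (625²)² = 16160 + 390625² = 16160 + 152587890625 = 152587906785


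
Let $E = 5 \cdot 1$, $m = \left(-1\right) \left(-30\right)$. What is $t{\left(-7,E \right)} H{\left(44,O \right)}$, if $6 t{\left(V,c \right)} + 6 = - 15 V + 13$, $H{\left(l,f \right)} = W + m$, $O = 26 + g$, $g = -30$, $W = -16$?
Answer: $\frac{784}{3} \approx 261.33$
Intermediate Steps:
$m = 30$
$E = 5$
$O = -4$ ($O = 26 - 30 = -4$)
$H{\left(l,f \right)} = 14$ ($H{\left(l,f \right)} = -16 + 30 = 14$)
$t{\left(V,c \right)} = \frac{7}{6} - \frac{5 V}{2}$ ($t{\left(V,c \right)} = -1 + \frac{- 15 V + 13}{6} = -1 + \frac{13 - 15 V}{6} = -1 - \left(- \frac{13}{6} + \frac{5 V}{2}\right) = \frac{7}{6} - \frac{5 V}{2}$)
$t{\left(-7,E \right)} H{\left(44,O \right)} = \left(\frac{7}{6} - - \frac{35}{2}\right) 14 = \left(\frac{7}{6} + \frac{35}{2}\right) 14 = \frac{56}{3} \cdot 14 = \frac{784}{3}$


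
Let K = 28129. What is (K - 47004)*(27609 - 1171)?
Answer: -499017250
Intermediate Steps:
(K - 47004)*(27609 - 1171) = (28129 - 47004)*(27609 - 1171) = -18875*26438 = -499017250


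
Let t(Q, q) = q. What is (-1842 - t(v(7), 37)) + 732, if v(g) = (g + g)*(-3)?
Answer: -1147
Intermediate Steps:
v(g) = -6*g (v(g) = (2*g)*(-3) = -6*g)
(-1842 - t(v(7), 37)) + 732 = (-1842 - 1*37) + 732 = (-1842 - 37) + 732 = -1879 + 732 = -1147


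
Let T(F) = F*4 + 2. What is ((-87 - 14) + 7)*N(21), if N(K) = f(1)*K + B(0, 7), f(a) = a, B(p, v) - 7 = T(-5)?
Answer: -940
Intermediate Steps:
T(F) = 2 + 4*F (T(F) = 4*F + 2 = 2 + 4*F)
B(p, v) = -11 (B(p, v) = 7 + (2 + 4*(-5)) = 7 + (2 - 20) = 7 - 18 = -11)
N(K) = -11 + K (N(K) = 1*K - 11 = K - 11 = -11 + K)
((-87 - 14) + 7)*N(21) = ((-87 - 14) + 7)*(-11 + 21) = (-101 + 7)*10 = -94*10 = -940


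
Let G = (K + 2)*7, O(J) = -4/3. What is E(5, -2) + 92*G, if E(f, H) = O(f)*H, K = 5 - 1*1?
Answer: 11600/3 ≈ 3866.7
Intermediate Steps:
K = 4 (K = 5 - 1 = 4)
O(J) = -4/3 (O(J) = -4*⅓ = -4/3)
E(f, H) = -4*H/3
G = 42 (G = (4 + 2)*7 = 6*7 = 42)
E(5, -2) + 92*G = -4/3*(-2) + 92*42 = 8/3 + 3864 = 11600/3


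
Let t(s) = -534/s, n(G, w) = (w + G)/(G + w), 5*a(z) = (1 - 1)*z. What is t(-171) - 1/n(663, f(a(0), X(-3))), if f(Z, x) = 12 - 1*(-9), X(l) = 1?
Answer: 121/57 ≈ 2.1228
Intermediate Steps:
a(z) = 0 (a(z) = ((1 - 1)*z)/5 = (0*z)/5 = (1/5)*0 = 0)
f(Z, x) = 21 (f(Z, x) = 12 + 9 = 21)
n(G, w) = 1 (n(G, w) = (G + w)/(G + w) = 1)
t(-171) - 1/n(663, f(a(0), X(-3))) = -534/(-171) - 1/1 = -534*(-1/171) - 1*1 = 178/57 - 1 = 121/57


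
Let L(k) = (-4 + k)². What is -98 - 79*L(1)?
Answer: -809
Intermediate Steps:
-98 - 79*L(1) = -98 - 79*(-4 + 1)² = -98 - 79*(-3)² = -98 - 79*9 = -98 - 711 = -809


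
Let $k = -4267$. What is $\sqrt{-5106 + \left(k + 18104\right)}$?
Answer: $\sqrt{8731} \approx 93.44$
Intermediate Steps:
$\sqrt{-5106 + \left(k + 18104\right)} = \sqrt{-5106 + \left(-4267 + 18104\right)} = \sqrt{-5106 + 13837} = \sqrt{8731}$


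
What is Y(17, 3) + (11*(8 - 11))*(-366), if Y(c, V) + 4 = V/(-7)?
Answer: 84515/7 ≈ 12074.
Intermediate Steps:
Y(c, V) = -4 - V/7 (Y(c, V) = -4 + V/(-7) = -4 + V*(-⅐) = -4 - V/7)
Y(17, 3) + (11*(8 - 11))*(-366) = (-4 - ⅐*3) + (11*(8 - 11))*(-366) = (-4 - 3/7) + (11*(-3))*(-366) = -31/7 - 33*(-366) = -31/7 + 12078 = 84515/7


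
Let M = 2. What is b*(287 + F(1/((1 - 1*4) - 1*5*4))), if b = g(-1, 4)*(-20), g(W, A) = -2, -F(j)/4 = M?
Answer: 11160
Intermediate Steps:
F(j) = -8 (F(j) = -4*2 = -8)
b = 40 (b = -2*(-20) = 40)
b*(287 + F(1/((1 - 1*4) - 1*5*4))) = 40*(287 - 8) = 40*279 = 11160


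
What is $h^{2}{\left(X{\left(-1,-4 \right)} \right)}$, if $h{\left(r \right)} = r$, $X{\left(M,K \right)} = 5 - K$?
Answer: $81$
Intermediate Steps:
$h^{2}{\left(X{\left(-1,-4 \right)} \right)} = \left(5 - -4\right)^{2} = \left(5 + 4\right)^{2} = 9^{2} = 81$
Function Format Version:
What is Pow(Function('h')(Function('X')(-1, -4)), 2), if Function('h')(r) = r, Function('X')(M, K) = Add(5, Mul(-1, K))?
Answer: 81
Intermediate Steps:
Pow(Function('h')(Function('X')(-1, -4)), 2) = Pow(Add(5, Mul(-1, -4)), 2) = Pow(Add(5, 4), 2) = Pow(9, 2) = 81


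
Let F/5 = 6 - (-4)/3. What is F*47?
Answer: 5170/3 ≈ 1723.3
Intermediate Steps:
F = 110/3 (F = 5*(6 - (-4)/3) = 5*(6 - 1*(-4/3)) = 5*(6 + 4/3) = 5*(22/3) = 110/3 ≈ 36.667)
F*47 = (110/3)*47 = 5170/3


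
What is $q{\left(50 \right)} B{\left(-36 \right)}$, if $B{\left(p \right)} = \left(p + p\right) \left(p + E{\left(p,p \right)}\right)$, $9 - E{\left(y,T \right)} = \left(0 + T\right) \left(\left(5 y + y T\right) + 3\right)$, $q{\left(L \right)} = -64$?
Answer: $185504256$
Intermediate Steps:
$E{\left(y,T \right)} = 9 - T \left(3 + 5 y + T y\right)$ ($E{\left(y,T \right)} = 9 - \left(0 + T\right) \left(\left(5 y + y T\right) + 3\right) = 9 - T \left(\left(5 y + T y\right) + 3\right) = 9 - T \left(3 + 5 y + T y\right)$)
$B{\left(p \right)} = 2 p \left(9 - p^{3} - 5 p^{2} - 2 p\right)$ ($B{\left(p \right)} = \left(p + p\right) \left(p - \left(-9 + 3 p + p p^{2} + 5 p p\right)\right) = 2 p \left(p - \left(-9 + p^{3} + 3 p + 5 p^{2}\right)\right) = 2 p \left(9 - p^{3} - 5 p^{2} - 2 p\right)$)
$q{\left(50 \right)} B{\left(-36 \right)} = - 64 \cdot 2 \left(-36\right) \left(9 - \left(-36\right)^{3} - 5 \left(-36\right)^{2} - -72\right) = - 64 \cdot 2 \left(-36\right) \left(9 - -46656 - 6480 + 72\right) = - 64 \cdot 2 \left(-36\right) \left(9 + 46656 - 6480 + 72\right) = - 64 \cdot 2 \left(-36\right) 40257 = \left(-64\right) \left(-2898504\right) = 185504256$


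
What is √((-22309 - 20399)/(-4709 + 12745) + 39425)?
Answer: 2*√811740017/287 ≈ 198.54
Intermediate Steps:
√((-22309 - 20399)/(-4709 + 12745) + 39425) = √(-42708/8036 + 39425) = √(-42708*1/8036 + 39425) = √(-10677/2009 + 39425) = √(79194148/2009) = 2*√811740017/287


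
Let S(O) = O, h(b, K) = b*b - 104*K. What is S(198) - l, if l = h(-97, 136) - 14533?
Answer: 19466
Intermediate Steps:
h(b, K) = b**2 - 104*K
l = -19268 (l = ((-97)**2 - 104*136) - 14533 = (9409 - 14144) - 14533 = -4735 - 14533 = -19268)
S(198) - l = 198 - 1*(-19268) = 198 + 19268 = 19466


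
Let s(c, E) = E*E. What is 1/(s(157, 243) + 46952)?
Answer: 1/106001 ≈ 9.4339e-6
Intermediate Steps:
s(c, E) = E**2
1/(s(157, 243) + 46952) = 1/(243**2 + 46952) = 1/(59049 + 46952) = 1/106001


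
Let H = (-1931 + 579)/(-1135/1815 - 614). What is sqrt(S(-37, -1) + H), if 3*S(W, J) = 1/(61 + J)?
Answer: sqrt(44724208445)/142410 ≈ 1.4850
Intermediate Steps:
S(W, J) = 1/(3*(61 + J))
H = 490776/223109 (H = -1352/(-1135*1/1815 - 614) = -1352/(-227/363 - 614) = -1352/(-223109/363) = -1352*(-363/223109) = 490776/223109 ≈ 2.1997)
sqrt(S(-37, -1) + H) = sqrt(1/(3*(61 - 1)) + 490776/223109) = sqrt((1/3)/60 + 490776/223109) = sqrt((1/3)*(1/60) + 490776/223109) = sqrt(1/180 + 490776/223109) = sqrt(88562789/40159620) = sqrt(44724208445)/142410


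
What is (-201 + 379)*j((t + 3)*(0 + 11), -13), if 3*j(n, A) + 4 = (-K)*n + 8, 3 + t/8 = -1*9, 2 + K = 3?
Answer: 182806/3 ≈ 60935.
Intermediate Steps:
K = 1 (K = -2 + 3 = 1)
t = -96 (t = -24 + 8*(-1*9) = -24 + 8*(-9) = -24 - 72 = -96)
j(n, A) = 4/3 - n/3 (j(n, A) = -4/3 + ((-1*1)*n + 8)/3 = -4/3 + (-n + 8)/3 = -4/3 + (8 - n)/3 = -4/3 + (8/3 - n/3) = 4/3 - n/3)
(-201 + 379)*j((t + 3)*(0 + 11), -13) = (-201 + 379)*(4/3 - (-96 + 3)*(0 + 11)/3) = 178*(4/3 - (-31)*11) = 178*(4/3 - ⅓*(-1023)) = 178*(4/3 + 341) = 178*(1027/3) = 182806/3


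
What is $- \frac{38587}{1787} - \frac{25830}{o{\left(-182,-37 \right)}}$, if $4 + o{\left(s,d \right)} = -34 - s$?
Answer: $- \frac{2873041}{14296} \approx -200.97$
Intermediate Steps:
$o{\left(s,d \right)} = -38 - s$ ($o{\left(s,d \right)} = -4 - \left(34 + s\right) = -38 - s$)
$- \frac{38587}{1787} - \frac{25830}{o{\left(-182,-37 \right)}} = - \frac{38587}{1787} - \frac{25830}{-38 - -182} = \left(-38587\right) \frac{1}{1787} - \frac{25830}{-38 + 182} = - \frac{38587}{1787} - \frac{25830}{144} = - \frac{38587}{1787} - \frac{1435}{8} = - \frac{2873041}{14296}$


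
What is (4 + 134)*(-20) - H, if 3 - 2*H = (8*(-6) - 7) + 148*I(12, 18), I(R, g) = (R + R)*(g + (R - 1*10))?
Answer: 32731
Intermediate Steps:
I(R, g) = 2*R*(-10 + R + g) (I(R, g) = (2*R)*(g + (R - 10)) = (2*R)*(g + (-10 + R)) = (2*R)*(-10 + R + g) = 2*R*(-10 + R + g))
H = -35491 (H = 3/2 - ((8*(-6) - 7) + 148*(2*12*(-10 + 12 + 18)))/2 = 3/2 - ((-48 - 7) + 148*(2*12*20))/2 = 3/2 - (-55 + 148*480)/2 = 3/2 - (-55 + 71040)/2 = 3/2 - ½*70985 = 3/2 - 70985/2 = -35491)
(4 + 134)*(-20) - H = (4 + 134)*(-20) - 1*(-35491) = 138*(-20) + 35491 = -2760 + 35491 = 32731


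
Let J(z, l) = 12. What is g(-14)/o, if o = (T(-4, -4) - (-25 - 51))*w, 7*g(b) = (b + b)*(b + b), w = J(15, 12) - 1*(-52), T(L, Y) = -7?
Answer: 7/276 ≈ 0.025362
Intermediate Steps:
w = 64 (w = 12 - 1*(-52) = 12 + 52 = 64)
g(b) = 4*b**2/7 (g(b) = ((b + b)*(b + b))/7 = ((2*b)*(2*b))/7 = (4*b**2)/7 = 4*b**2/7)
o = 4416 (o = (-7 - (-25 - 51))*64 = (-7 - 1*(-76))*64 = (-7 + 76)*64 = 69*64 = 4416)
g(-14)/o = ((4/7)*(-14)**2)/4416 = ((4/7)*196)*(1/4416) = 112*(1/4416) = 7/276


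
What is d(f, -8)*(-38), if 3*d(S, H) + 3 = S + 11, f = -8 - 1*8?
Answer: 304/3 ≈ 101.33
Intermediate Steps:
f = -16 (f = -8 - 8 = -16)
d(S, H) = 8/3 + S/3 (d(S, H) = -1 + (S + 11)/3 = -1 + (11 + S)/3 = -1 + (11/3 + S/3) = 8/3 + S/3)
d(f, -8)*(-38) = (8/3 + (⅓)*(-16))*(-38) = (8/3 - 16/3)*(-38) = -8/3*(-38) = 304/3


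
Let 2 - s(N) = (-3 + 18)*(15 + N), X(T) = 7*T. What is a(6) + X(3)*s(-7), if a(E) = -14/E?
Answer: -7441/3 ≈ -2480.3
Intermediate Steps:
s(N) = -223 - 15*N (s(N) = 2 - (-3 + 18)*(15 + N) = 2 - 15*(15 + N) = 2 - (225 + 15*N) = 2 + (-225 - 15*N) = -223 - 15*N)
a(6) + X(3)*s(-7) = -14/6 + (7*3)*(-223 - 15*(-7)) = -14*1/6 + 21*(-223 + 105) = -7/3 + 21*(-118) = -7/3 - 2478 = -7441/3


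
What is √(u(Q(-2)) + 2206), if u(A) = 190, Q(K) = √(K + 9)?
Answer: 2*√599 ≈ 48.949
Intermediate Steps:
Q(K) = √(9 + K)
√(u(Q(-2)) + 2206) = √(190 + 2206) = √2396 = 2*√599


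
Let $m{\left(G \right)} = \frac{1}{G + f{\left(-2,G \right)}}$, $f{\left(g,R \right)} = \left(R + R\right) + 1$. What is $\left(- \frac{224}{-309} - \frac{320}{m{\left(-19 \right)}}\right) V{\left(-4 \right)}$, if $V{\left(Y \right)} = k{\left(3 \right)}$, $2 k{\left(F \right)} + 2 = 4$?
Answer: $\frac{5537504}{309} \approx 17921.0$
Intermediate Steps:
$k{\left(F \right)} = 1$ ($k{\left(F \right)} = -1 + \frac{1}{2} \cdot 4 = -1 + 2 = 1$)
$V{\left(Y \right)} = 1$
$f{\left(g,R \right)} = 1 + 2 R$ ($f{\left(g,R \right)} = 2 R + 1 = 1 + 2 R$)
$m{\left(G \right)} = \frac{1}{1 + 3 G}$ ($m{\left(G \right)} = \frac{1}{G + \left(1 + 2 G\right)} = \frac{1}{1 + 3 G}$)
$\left(- \frac{224}{-309} - \frac{320}{m{\left(-19 \right)}}\right) V{\left(-4 \right)} = \left(- \frac{224}{-309} - \frac{320}{\frac{1}{1 + 3 \left(-19\right)}}\right) 1 = \left(\left(-224\right) \left(- \frac{1}{309}\right) - \frac{320}{\frac{1}{1 - 57}}\right) 1 = \left(\frac{224}{309} - \frac{320}{\frac{1}{-56}}\right) 1 = \left(\frac{224}{309} - \frac{320}{- \frac{1}{56}}\right) 1 = \left(\frac{224}{309} - -17920\right) 1 = \left(\frac{224}{309} + 17920\right) 1 = \frac{5537504}{309} \cdot 1 = \frac{5537504}{309}$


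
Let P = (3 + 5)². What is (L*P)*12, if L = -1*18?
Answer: -13824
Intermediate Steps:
L = -18
P = 64 (P = 8² = 64)
(L*P)*12 = -18*64*12 = -1152*12 = -13824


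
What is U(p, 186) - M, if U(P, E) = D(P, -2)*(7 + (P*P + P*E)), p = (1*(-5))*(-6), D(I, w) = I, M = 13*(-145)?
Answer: 196495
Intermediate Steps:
M = -1885
p = 30 (p = -5*(-6) = 30)
U(P, E) = P*(7 + P**2 + E*P) (U(P, E) = P*(7 + (P*P + P*E)) = P*(7 + (P**2 + E*P)) = P*(7 + P**2 + E*P))
U(p, 186) - M = 30*(7 + 30**2 + 186*30) - 1*(-1885) = 30*(7 + 900 + 5580) + 1885 = 30*6487 + 1885 = 194610 + 1885 = 196495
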